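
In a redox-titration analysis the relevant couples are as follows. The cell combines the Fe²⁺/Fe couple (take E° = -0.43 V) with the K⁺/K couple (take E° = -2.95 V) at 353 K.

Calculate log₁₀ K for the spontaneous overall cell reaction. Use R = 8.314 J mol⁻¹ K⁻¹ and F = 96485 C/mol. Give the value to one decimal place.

72.0

Cathode: Fe²⁺/Fe; anode: K⁺/K. E°cell = (-0.43) − (-2.95) = +2.52 V, with n = 2.
ΔG° = −nFE° = −RT ln K, so ln K = nFE°/(RT) = (2)(96485)(+2.52) / ((8.314)(353)) = 165.694.
log₁₀ K = 165.694 / ln 10 = 72.0.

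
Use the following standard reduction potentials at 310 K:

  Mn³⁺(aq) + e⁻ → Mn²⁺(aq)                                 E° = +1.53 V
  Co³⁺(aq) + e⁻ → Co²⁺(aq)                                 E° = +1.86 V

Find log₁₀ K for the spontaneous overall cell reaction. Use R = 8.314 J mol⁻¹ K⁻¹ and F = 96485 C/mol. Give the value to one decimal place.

5.4

Cathode: Co³⁺/Co²⁺; anode: Mn³⁺/Mn²⁺. E°cell = (+1.86) − (+1.53) = +0.33 V, with n = 1.
ΔG° = −nFE° = −RT ln K, so ln K = nFE°/(RT) = (1)(96485)(+0.33) / ((8.314)(310)) = 12.354.
log₁₀ K = 12.354 / ln 10 = 5.4.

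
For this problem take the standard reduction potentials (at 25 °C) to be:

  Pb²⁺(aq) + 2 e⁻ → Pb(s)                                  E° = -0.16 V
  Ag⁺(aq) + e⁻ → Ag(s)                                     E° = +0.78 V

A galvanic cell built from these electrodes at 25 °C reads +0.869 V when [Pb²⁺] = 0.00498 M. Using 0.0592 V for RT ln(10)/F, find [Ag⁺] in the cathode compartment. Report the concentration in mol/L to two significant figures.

Ag⁺/Ag is the cathode, Pb²⁺/Pb the anode: E°cell = +0.94 V, n = 2.
Overall reaction: 2 Ag⁺(aq) + Pb(s) → 2 Ag(s) + Pb²⁺(aq); Q = [Pb²⁺]^1/[Ag⁺]^2.
From E = E° − (0.0592/n) log Q: log Q = (E° − E)·n/0.0592 = (+0.94 − (+0.869))·2/0.0592 = 2.3986.
So 2·log[Ag⁺] = 1·log(0.00498) − log Q = -2.3028 − (2.3986) = -4.7014; log[Ag⁺] = -4.7014 / 2 = -2.3507; [Ag⁺] = 10^(-2.3507) ≈ 0.0045 M.

0.0045 M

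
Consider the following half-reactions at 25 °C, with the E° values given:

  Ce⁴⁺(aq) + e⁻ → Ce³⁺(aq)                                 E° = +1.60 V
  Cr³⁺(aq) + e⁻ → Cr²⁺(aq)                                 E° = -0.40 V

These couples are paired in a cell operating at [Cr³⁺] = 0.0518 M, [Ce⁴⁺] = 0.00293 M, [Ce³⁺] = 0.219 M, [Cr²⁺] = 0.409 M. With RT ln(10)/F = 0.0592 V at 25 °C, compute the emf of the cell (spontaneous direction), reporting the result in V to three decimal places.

+1.942 V

Ce⁴⁺/Ce³⁺ is the cathode (higher E°), Cr³⁺/Cr²⁺ the anode: E°cell = +1.60 − (-0.40) = +2.00 V, n = 1.
Overall: Ce⁴⁺(aq) + Cr²⁺(aq) → Ce³⁺(aq) + Cr³⁺(aq)
Q = [Ce³⁺]·[Cr³⁺] / ([Ce⁴⁺]·[Cr²⁺]); log Q = 0.976.
E = E° − (0.0592/n) log Q = +2.00 − (0.0592/1)(0.976) = +1.942 V.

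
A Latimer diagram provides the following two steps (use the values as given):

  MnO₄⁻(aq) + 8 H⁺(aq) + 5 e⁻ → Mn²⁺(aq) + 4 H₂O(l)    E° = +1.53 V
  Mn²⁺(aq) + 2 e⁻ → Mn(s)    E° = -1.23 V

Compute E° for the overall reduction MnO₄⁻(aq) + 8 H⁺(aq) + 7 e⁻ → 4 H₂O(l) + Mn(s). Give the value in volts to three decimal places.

+0.741 V

Standard free energies of sequential steps add: ΔG°₃ = ΔG°₁ + ΔG°₂, so n₃E°₃ = n₁E°₁ + n₂E°₂.
E°₃ = (5×+1.53 + 2×-1.23) / 7 = (+5.190) / 7 = +0.741 V.
E° values themselves are not directly additive — weighting by electron count is essential.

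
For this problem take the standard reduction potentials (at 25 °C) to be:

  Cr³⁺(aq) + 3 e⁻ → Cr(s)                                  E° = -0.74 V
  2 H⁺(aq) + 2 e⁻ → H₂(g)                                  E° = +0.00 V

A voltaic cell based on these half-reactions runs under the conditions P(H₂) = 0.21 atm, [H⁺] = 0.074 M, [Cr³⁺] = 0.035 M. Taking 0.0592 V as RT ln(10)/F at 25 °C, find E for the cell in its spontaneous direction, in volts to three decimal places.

H⁺/H₂ is the cathode (higher E°), Cr³⁺/Cr the anode: E°cell = +0.00 − (-0.74) = +0.74 V, n = 6.
Overall: 6 H⁺(aq) + 2 Cr(s) → 3 H₂(g) + 2 Cr³⁺(aq)
Q = P(H₂)^3·[Cr³⁺]^2 / ([H⁺]^6); log Q = 1.839.
E = E° − (0.0592/n) log Q = +0.74 − (0.0592/6)(1.839) = +0.722 V.

+0.722 V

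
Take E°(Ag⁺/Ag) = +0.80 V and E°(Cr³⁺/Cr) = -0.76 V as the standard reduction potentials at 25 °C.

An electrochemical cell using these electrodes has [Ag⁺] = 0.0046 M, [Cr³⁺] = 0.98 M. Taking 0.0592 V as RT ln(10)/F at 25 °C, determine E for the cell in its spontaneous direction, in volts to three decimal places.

+1.422 V

Ag⁺/Ag is the cathode (higher E°), Cr³⁺/Cr the anode: E°cell = +0.80 − (-0.76) = +1.56 V, n = 3.
Overall: 3 Ag⁺(aq) + Cr(s) → 3 Ag(s) + Cr³⁺(aq)
Q = [Cr³⁺] / ([Ag⁺]^3); log Q = 7.003.
E = E° − (0.0592/n) log Q = +1.56 − (0.0592/3)(7.003) = +1.422 V.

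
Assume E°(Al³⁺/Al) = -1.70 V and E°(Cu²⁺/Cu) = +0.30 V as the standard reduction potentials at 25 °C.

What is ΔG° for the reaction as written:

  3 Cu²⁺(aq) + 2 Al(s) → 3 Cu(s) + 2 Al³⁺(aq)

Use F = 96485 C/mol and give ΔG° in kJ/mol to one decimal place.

As written, Cu²⁺/Cu is reduced (cathode) and Al³⁺/Al is oxidised (anode), so E°cell = (+0.30) − (-1.70) = +2.00 V.
Balancing electrons gives n = 6.
ΔG° = −nFE° = −(6)(96485)(+2.00) = -1,157,820 J = -1157.8 kJ/mol.

-1157.8 kJ/mol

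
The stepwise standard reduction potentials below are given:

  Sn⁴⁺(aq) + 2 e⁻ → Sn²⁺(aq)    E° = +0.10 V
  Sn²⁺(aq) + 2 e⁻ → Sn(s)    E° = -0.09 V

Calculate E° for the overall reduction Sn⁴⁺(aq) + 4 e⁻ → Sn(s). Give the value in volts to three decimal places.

Adding the free-energy changes (−nFE°) of the two steps gives −n₃FE°₃ = −n₁FE°₁ − n₂FE°₂.
E°₃ = (2×+0.10 + 2×-0.09) / 4 = (+0.020) / 4 = +0.005 V.

+0.005 V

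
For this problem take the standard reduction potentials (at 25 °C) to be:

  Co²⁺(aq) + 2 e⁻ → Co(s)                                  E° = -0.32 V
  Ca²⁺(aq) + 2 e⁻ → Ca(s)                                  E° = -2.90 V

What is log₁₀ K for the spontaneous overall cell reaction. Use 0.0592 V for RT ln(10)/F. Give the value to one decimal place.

87.2

Cathode: Co²⁺/Co; anode: Ca²⁺/Ca. E°cell = +2.58 V, n = 2.
log K = nE°cell / 0.0592 = (2)(+2.58) / 0.0592 = 87.2.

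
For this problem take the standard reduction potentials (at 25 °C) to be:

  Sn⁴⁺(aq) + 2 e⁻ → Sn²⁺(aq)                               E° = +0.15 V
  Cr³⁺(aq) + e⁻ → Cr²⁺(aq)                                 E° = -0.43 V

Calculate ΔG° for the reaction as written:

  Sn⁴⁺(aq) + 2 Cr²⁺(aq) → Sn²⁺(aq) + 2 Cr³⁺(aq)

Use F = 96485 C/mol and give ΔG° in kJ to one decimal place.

As written, Sn⁴⁺/Sn²⁺ is reduced (cathode) and Cr³⁺/Cr²⁺ is oxidised (anode), so E°cell = (+0.15) − (-0.43) = +0.58 V.
Balancing electrons gives n = 2.
ΔG° = −nFE° = −(2)(96485)(+0.58) = -111,923 J = -111.9 kJ.

-111.9 kJ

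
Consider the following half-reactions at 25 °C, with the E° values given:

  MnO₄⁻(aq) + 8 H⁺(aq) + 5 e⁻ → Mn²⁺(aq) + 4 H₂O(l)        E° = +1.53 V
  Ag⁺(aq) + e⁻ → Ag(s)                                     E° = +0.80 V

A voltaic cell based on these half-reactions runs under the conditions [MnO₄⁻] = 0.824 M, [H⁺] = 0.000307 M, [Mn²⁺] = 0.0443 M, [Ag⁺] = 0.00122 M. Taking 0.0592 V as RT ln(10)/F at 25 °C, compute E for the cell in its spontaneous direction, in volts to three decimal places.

MnO₄⁻/Mn²⁺ is the cathode (higher E°), Ag⁺/Ag the anode: E°cell = +1.53 − (+0.80) = +0.73 V, n = 5.
Overall: MnO₄⁻(aq) + 8 H⁺(aq) + 5 Ag(s) → Mn²⁺(aq) + 4 H₂O(l) + 5 Ag⁺(aq)
Q = [Mn²⁺]·[Ag⁺]^5 / ([MnO₄⁻]·[H⁺]^8); log Q = 12.265.
E = E° − (0.0592/n) log Q = +0.73 − (0.0592/5)(12.265) = +0.585 V.

+0.585 V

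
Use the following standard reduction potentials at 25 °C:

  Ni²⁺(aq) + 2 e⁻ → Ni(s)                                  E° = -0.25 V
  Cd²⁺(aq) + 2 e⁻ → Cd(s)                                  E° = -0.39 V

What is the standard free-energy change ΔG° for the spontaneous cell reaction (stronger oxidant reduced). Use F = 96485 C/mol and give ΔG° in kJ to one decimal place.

-27.0 kJ

Ni²⁺/Ni (E° = -0.25 V) is the cathode; Cd²⁺/Cd (E° = -0.39 V) is the anode, so E°cell = +0.14 V.
Balancing electrons gives n = 2 (lcm of 2 and 2).
ΔG° = −nFE° = −(2)(96485)(+0.14) = -27,016 J = -27.0 kJ.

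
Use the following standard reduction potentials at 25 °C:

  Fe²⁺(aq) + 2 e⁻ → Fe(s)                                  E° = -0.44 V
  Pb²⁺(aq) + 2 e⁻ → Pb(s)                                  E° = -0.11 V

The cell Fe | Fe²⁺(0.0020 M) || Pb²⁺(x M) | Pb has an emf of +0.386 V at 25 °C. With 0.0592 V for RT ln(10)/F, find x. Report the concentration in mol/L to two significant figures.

0.16 M

Pb²⁺/Pb is the cathode, Fe²⁺/Fe the anode: E°cell = +0.33 V, n = 2.
Overall reaction: Pb²⁺(aq) + Fe(s) → Pb(s) + Fe²⁺(aq); Q = [Fe²⁺]^1/[Pb²⁺]^1.
From E = E° − (0.0592/n) log Q: log Q = (E° − E)·n/0.0592 = (+0.33 − (+0.386))·2/0.0592 = -1.8919.
So 1·log[Pb²⁺] = 1·log(0.002) − log Q = -2.6990 − (-1.8919) = -0.8071; [Pb²⁺] = 10^(-0.8071) ≈ 0.16 M.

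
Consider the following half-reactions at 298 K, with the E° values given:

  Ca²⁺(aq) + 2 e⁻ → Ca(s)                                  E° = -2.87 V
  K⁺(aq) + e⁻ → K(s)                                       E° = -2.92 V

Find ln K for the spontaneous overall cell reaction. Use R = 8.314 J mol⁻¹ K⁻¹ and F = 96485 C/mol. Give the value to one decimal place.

3.9

Cathode: Ca²⁺/Ca; anode: K⁺/K. E°cell = (-2.87) − (-2.92) = +0.05 V, with n = 2.
ΔG° = −nFE° = −RT ln K, so ln K = nFE°/(RT) = (2)(96485)(+0.05) / ((8.314)(298)) = 3.894.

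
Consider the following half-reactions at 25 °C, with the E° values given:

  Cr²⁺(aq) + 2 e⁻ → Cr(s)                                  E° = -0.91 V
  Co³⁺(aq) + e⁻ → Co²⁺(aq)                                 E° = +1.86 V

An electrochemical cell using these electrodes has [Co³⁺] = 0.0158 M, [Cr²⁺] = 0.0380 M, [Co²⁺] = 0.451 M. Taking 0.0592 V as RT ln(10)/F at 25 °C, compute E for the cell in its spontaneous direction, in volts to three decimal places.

+2.726 V

Co³⁺/Co²⁺ is the cathode (higher E°), Cr²⁺/Cr the anode: E°cell = +1.86 − (-0.91) = +2.77 V, n = 2.
Overall: 2 Co³⁺(aq) + Cr(s) → 2 Co²⁺(aq) + Cr²⁺(aq)
Q = [Co²⁺]^2·[Cr²⁺] / ([Co³⁺]^2); log Q = 1.491.
E = E° − (0.0592/n) log Q = +2.77 − (0.0592/2)(1.491) = +2.726 V.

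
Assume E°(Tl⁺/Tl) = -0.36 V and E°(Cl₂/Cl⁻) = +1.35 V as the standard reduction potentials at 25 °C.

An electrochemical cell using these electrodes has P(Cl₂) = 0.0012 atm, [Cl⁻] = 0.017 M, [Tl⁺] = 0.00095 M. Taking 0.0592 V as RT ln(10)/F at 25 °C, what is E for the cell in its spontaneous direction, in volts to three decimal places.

Cl₂/Cl⁻ is the cathode (higher E°), Tl⁺/Tl the anode: E°cell = +1.35 − (-0.36) = +1.71 V, n = 2.
Overall: Cl₂(g) + 2 Tl(s) → 2 Cl⁻(aq) + 2 Tl⁺(aq)
Q = [Cl⁻]^2·[Tl⁺]^2 / (P(Cl₂)); log Q = -6.663.
E = E° − (0.0592/n) log Q = +1.71 − (0.0592/2)(-6.663) = +1.907 V.

+1.907 V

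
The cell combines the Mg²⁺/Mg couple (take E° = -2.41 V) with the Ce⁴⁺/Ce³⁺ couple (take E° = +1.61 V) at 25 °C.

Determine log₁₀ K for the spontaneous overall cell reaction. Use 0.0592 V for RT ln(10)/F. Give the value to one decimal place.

Cathode: Ce⁴⁺/Ce³⁺; anode: Mg²⁺/Mg. E°cell = +4.02 V, n = 2.
log K = nE°cell / 0.0592 = (2)(+4.02) / 0.0592 = 135.8.

135.8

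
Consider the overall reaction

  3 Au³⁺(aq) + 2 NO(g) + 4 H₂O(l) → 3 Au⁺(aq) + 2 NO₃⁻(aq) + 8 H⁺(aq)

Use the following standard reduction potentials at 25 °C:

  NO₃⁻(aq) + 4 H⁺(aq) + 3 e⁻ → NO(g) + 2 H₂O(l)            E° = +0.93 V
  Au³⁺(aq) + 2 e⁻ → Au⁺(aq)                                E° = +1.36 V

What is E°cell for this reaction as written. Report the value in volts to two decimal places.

+0.43 V

The Au³⁺/Au⁺ couple has the higher reduction potential, so it is the cathode; NO₃⁻/NO is oxidised at the anode.
E°cell = E°(cathode) − E°(anode) = (+1.36) − (+0.93) = +0.43 V.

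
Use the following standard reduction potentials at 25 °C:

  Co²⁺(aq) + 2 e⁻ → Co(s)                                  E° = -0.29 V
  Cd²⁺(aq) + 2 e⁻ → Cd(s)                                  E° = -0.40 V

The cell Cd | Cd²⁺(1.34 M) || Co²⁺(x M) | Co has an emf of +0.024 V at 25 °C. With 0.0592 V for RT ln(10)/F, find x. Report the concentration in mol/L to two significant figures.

Co²⁺/Co is the cathode, Cd²⁺/Cd the anode: E°cell = +0.11 V, n = 2.
Overall reaction: Co²⁺(aq) + Cd(s) → Co(s) + Cd²⁺(aq); Q = [Cd²⁺]^1/[Co²⁺]^1.
From E = E° − (0.0592/n) log Q: log Q = (E° − E)·n/0.0592 = (+0.11 − (+0.024))·2/0.0592 = 2.9054.
So 1·log[Co²⁺] = 1·log(1.34) − log Q = 0.1271 − (2.9054) = -2.7783; [Co²⁺] = 10^(-2.7783) ≈ 0.0017 M.

0.0017 M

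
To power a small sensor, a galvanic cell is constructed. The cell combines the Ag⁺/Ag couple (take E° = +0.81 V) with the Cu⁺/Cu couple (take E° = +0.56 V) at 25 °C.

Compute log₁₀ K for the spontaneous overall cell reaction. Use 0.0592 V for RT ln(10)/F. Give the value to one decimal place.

4.2

Cathode: Ag⁺/Ag; anode: Cu⁺/Cu. E°cell = +0.25 V, n = 1.
log K = nE°cell / 0.0592 = (1)(+0.25) / 0.0592 = 4.2.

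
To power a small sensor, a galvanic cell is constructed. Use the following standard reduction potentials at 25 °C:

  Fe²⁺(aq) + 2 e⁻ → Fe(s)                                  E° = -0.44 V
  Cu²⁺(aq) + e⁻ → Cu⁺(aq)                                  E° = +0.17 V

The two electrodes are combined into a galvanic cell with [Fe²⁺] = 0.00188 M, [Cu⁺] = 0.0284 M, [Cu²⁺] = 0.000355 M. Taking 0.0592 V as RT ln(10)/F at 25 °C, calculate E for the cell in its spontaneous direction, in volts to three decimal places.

+0.578 V

Cu²⁺/Cu⁺ is the cathode (higher E°), Fe²⁺/Fe the anode: E°cell = +0.17 − (-0.44) = +0.61 V, n = 2.
Overall: 2 Cu²⁺(aq) + Fe(s) → 2 Cu⁺(aq) + Fe²⁺(aq)
Q = [Cu⁺]^2·[Fe²⁺] / ([Cu²⁺]^2); log Q = 1.080.
E = E° − (0.0592/n) log Q = +0.61 − (0.0592/2)(1.080) = +0.578 V.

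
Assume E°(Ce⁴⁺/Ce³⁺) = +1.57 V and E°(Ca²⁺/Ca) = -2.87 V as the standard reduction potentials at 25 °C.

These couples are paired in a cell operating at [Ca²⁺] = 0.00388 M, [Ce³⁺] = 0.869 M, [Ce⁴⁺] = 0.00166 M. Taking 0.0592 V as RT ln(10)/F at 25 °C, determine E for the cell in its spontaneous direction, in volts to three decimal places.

+4.350 V

Ce⁴⁺/Ce³⁺ is the cathode (higher E°), Ca²⁺/Ca the anode: E°cell = +1.57 − (-2.87) = +4.44 V, n = 2.
Overall: 2 Ce⁴⁺(aq) + Ca(s) → 2 Ce³⁺(aq) + Ca²⁺(aq)
Q = [Ce³⁺]^2·[Ca²⁺] / ([Ce⁴⁺]^2); log Q = 3.027.
E = E° − (0.0592/n) log Q = +4.44 − (0.0592/2)(3.027) = +4.350 V.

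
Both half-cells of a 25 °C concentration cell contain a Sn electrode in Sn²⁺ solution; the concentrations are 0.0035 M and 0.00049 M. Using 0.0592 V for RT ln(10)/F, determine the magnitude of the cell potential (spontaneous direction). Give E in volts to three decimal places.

+0.025 V

For a concentration cell E°cell = 0. The 0.0035 M side is the cathode (reduction is favoured where [Sn²⁺] is higher).
With n = 2, E = −(0.0592/2) log([Sn²⁺]ₐₙ/[Sn²⁺]꜀ₐₜ) = −(0.0592/2) log(0.00049/0.0035) = −(0.0592/2)(-0.854) = +0.025 V.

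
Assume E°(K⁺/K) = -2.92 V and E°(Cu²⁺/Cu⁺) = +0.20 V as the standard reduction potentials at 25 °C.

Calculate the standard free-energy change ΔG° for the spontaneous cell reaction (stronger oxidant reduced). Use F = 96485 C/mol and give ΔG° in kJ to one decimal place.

Cu²⁺/Cu⁺ (E° = +0.20 V) is the cathode; K⁺/K (E° = -2.92 V) is the anode, so E°cell = +3.12 V.
Balancing electrons gives n = 1 (lcm of 1 and 1).
ΔG° = −nFE° = −(1)(96485)(+3.12) = -301,033 J = -301.0 kJ.

-301.0 kJ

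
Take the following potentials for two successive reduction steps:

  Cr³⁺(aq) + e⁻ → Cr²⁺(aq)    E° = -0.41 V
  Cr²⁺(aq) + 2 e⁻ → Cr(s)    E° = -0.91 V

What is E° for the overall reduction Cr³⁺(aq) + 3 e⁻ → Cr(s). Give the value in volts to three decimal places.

-0.743 V

Since ΔG° = −nFE° is additive over sequential reductions, n₃E°₃ = n₁E°₁ + n₂E°₂.
E°₃ = (1×-0.41 + 2×-0.91) / 3 = (-2.230) / 3 = -0.743 V.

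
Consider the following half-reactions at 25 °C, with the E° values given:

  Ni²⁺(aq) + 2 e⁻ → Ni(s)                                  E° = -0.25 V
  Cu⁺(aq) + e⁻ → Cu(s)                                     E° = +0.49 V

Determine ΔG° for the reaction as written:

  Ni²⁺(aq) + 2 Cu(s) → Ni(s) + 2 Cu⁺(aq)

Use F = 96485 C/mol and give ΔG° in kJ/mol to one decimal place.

As written, Ni²⁺/Ni is reduced (cathode) and Cu⁺/Cu is oxidised (anode), so E°cell = (-0.25) − (+0.49) = -0.74 V.
Balancing electrons gives n = 2.
ΔG° = −nFE° = −(2)(96485)(-0.74) = 142,798 J = +142.8 kJ/mol.

+142.8 kJ/mol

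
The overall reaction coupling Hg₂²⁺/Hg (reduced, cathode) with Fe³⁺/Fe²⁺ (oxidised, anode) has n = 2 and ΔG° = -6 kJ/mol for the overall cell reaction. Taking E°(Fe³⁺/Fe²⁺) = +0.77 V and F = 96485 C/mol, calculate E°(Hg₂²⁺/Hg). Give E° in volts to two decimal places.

E°cell = −ΔG°/(nF) = −(-6×10³)/((2)(96485)) = +0.031 V.
Since Hg₂²⁺/Hg is the cathode and Fe³⁺/Fe²⁺ the anode, E°cell = E°(Hg₂²⁺/Hg) − E°(Fe³⁺/Fe²⁺).
So E°(Hg₂²⁺/Hg) = E°cell + E°(Fe³⁺/Fe²⁺) = +0.031 + (+0.77) = +0.80 V.

+0.80 V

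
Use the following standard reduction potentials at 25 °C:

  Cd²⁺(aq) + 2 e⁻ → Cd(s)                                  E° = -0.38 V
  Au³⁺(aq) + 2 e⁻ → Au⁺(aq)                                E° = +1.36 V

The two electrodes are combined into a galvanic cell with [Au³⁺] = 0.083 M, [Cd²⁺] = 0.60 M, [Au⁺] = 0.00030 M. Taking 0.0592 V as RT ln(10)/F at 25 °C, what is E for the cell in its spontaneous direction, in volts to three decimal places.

+1.819 V

Au³⁺/Au⁺ is the cathode (higher E°), Cd²⁺/Cd the anode: E°cell = +1.36 − (-0.38) = +1.74 V, n = 2.
Overall: Au³⁺(aq) + Cd(s) → Au⁺(aq) + Cd²⁺(aq)
Q = [Au⁺]·[Cd²⁺] / ([Au³⁺]); log Q = -2.664.
E = E° − (0.0592/n) log Q = +1.74 − (0.0592/2)(-2.664) = +1.819 V.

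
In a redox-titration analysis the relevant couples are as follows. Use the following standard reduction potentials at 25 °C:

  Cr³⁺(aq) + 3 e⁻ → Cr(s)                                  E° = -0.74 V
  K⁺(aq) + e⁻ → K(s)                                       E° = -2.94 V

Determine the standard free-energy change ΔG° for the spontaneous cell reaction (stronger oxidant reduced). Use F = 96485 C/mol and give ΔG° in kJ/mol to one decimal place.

Cr³⁺/Cr (E° = -0.74 V) is the cathode; K⁺/K (E° = -2.94 V) is the anode, so E°cell = +2.20 V.
Balancing electrons gives n = 3 (lcm of 3 and 1).
ΔG° = −nFE° = −(3)(96485)(+2.20) = -636,801 J = -636.8 kJ/mol.

-636.8 kJ/mol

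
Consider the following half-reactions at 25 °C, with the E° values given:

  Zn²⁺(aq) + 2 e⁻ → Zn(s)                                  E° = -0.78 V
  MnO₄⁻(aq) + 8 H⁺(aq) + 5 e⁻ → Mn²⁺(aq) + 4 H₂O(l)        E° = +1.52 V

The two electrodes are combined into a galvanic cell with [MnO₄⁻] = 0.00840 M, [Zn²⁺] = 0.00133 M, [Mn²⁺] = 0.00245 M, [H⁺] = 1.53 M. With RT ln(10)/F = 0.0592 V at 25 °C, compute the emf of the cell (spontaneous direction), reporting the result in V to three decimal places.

+2.409 V

MnO₄⁻/Mn²⁺ is the cathode (higher E°), Zn²⁺/Zn the anode: E°cell = +1.52 − (-0.78) = +2.30 V, n = 10.
Overall: 2 MnO₄⁻(aq) + 16 H⁺(aq) + 5 Zn(s) → 2 Mn²⁺(aq) + 8 H₂O(l) + 5 Zn²⁺(aq)
Q = [Mn²⁺]^2·[Zn²⁺]^5 / ([MnO₄⁻]^2·[H⁺]^16); log Q = -18.406.
E = E° − (0.0592/n) log Q = +2.30 − (0.0592/10)(-18.406) = +2.409 V.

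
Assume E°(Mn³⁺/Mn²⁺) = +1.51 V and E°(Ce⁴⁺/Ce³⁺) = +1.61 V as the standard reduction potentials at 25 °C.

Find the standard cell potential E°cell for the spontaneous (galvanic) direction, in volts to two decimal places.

+0.10 V

The Ce⁴⁺/Ce³⁺ couple has the higher reduction potential, so it is the cathode; Mn³⁺/Mn²⁺ is oxidised at the anode.
E°cell = E°(cathode) − E°(anode) = (+1.61) − (+1.51) = +0.10 V.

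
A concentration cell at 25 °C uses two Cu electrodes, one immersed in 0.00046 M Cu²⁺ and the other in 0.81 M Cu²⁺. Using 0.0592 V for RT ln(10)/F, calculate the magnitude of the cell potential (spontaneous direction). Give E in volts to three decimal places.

For a concentration cell E°cell = 0. The 0.81 M side is the cathode (reduction is favoured where [Cu²⁺] is higher).
With n = 2, E = −(0.0592/2) log([Cu²⁺]ₐₙ/[Cu²⁺]꜀ₐₜ) = −(0.0592/2) log(0.00046/0.81) = −(0.0592/2)(-3.246) = +0.096 V.

+0.096 V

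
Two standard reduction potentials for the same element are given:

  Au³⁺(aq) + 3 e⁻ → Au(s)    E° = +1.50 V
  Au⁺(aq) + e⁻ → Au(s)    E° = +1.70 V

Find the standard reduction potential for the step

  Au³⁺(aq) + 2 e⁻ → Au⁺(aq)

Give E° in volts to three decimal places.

Sequential free energies add, so n₃E°₃ = n₁E°₁ + n₂E°₂.
With n₃ = 3, and the known step contributing 1×(+1.70) V, the unknown satisfies 2·E° = 3×(+1.50) − 1×(+1.70) = +2.800.
E° = +2.800 / 2 = +1.400 V.

+1.400 V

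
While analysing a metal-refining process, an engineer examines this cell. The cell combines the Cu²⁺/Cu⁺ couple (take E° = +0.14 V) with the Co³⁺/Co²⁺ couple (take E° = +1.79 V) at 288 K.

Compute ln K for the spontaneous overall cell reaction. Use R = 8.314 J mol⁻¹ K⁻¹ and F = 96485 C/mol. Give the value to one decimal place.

66.5

Cathode: Co³⁺/Co²⁺; anode: Cu²⁺/Cu⁺. E°cell = (+1.79) − (+0.14) = +1.65 V, with n = 1.
ΔG° = −nFE° = −RT ln K, so ln K = nFE°/(RT) = (1)(96485)(+1.65) / ((8.314)(288)) = 66.488.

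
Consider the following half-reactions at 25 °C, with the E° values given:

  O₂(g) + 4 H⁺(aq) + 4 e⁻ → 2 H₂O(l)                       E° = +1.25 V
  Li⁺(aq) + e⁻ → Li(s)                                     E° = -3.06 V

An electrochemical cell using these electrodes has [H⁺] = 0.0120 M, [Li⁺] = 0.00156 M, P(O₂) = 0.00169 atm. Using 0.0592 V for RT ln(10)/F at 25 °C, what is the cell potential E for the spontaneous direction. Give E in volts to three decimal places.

O₂/H₂O is the cathode (higher E°), Li⁺/Li the anode: E°cell = +1.25 − (-3.06) = +4.31 V, n = 4.
Overall: O₂(g) + 4 H⁺(aq) + 4 Li(s) → 2 H₂O(l) + 4 Li⁺(aq)
Q = [Li⁺]^4 / (P(O₂)·[H⁺]^4); log Q = -0.772.
E = E° − (0.0592/n) log Q = +4.31 − (0.0592/4)(-0.772) = +4.321 V.

+4.321 V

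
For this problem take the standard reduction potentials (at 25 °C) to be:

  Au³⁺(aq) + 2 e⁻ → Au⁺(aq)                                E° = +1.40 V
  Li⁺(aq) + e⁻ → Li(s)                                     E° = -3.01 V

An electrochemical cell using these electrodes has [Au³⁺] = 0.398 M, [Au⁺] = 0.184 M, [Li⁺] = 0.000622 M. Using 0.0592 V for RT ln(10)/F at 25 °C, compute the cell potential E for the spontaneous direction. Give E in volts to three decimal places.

Au³⁺/Au⁺ is the cathode (higher E°), Li⁺/Li the anode: E°cell = +1.40 − (-3.01) = +4.41 V, n = 2.
Overall: Au³⁺(aq) + 2 Li(s) → Au⁺(aq) + 2 Li⁺(aq)
Q = [Au⁺]·[Li⁺]^2 / ([Au³⁺]); log Q = -6.747.
E = E° − (0.0592/n) log Q = +4.41 − (0.0592/2)(-6.747) = +4.610 V.

+4.610 V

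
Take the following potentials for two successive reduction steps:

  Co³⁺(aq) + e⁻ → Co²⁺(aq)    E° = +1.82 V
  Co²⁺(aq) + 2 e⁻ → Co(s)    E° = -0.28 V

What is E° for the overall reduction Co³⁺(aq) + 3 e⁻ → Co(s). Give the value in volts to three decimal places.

+0.420 V

Standard free energies of sequential steps add: ΔG°₃ = ΔG°₁ + ΔG°₂, so n₃E°₃ = n₁E°₁ + n₂E°₂.
E°₃ = (1×+1.82 + 2×-0.28) / 3 = (+1.260) / 3 = +0.420 V.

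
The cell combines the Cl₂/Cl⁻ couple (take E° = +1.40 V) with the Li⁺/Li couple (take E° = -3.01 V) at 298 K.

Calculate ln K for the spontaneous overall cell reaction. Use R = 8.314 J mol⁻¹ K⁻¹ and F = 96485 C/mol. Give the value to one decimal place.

343.5

Cathode: Cl₂/Cl⁻; anode: Li⁺/Li. E°cell = (+1.40) − (-3.01) = +4.41 V, with n = 2.
ΔG° = −nFE° = −RT ln K, so ln K = nFE°/(RT) = (2)(96485)(+4.41) / ((8.314)(298)) = 343.481.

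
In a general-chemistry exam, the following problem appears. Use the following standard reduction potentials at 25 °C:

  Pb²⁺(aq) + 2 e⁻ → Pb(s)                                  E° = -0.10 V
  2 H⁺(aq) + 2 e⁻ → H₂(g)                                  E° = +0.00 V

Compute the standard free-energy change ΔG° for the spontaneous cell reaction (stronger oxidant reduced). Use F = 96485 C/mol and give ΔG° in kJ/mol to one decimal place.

-19.3 kJ/mol

H⁺/H₂ (E° = +0.00 V) is the cathode; Pb²⁺/Pb (E° = -0.10 V) is the anode, so E°cell = +0.10 V.
Balancing electrons gives n = 2 (lcm of 2 and 2).
ΔG° = −nFE° = −(2)(96485)(+0.10) = -19,297 J = -19.3 kJ/mol.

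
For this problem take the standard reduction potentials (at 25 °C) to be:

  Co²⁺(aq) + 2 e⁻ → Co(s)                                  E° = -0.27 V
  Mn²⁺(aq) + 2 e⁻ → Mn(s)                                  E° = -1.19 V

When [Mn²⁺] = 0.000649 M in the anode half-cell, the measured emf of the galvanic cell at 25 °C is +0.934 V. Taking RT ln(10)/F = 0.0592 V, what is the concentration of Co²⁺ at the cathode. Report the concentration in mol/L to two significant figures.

Co²⁺/Co is the cathode, Mn²⁺/Mn the anode: E°cell = +0.92 V, n = 2.
Overall reaction: Co²⁺(aq) + Mn(s) → Co(s) + Mn²⁺(aq); Q = [Mn²⁺]^1/[Co²⁺]^1.
From E = E° − (0.0592/n) log Q: log Q = (E° − E)·n/0.0592 = (+0.92 − (+0.934))·2/0.0592 = -0.4730.
So 1·log[Co²⁺] = 1·log(0.000649) − log Q = -3.1878 − (-0.4730) = -2.7148; [Co²⁺] = 10^(-2.7148) ≈ 0.0019 M.

0.0019 M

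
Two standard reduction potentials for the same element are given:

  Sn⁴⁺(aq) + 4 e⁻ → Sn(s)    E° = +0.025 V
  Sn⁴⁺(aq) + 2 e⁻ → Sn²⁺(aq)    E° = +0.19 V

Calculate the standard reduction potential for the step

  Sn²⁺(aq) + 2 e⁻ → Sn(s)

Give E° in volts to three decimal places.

Sequential free energies add, so n₃E°₃ = n₁E°₁ + n₂E°₂.
With n₃ = 4, and the known step contributing 2×(+0.19) V, the unknown satisfies 2·E° = 4×(+0.025) − 2×(+0.19) = -0.280.
E° = -0.280 / 2 = -0.140 V.

-0.140 V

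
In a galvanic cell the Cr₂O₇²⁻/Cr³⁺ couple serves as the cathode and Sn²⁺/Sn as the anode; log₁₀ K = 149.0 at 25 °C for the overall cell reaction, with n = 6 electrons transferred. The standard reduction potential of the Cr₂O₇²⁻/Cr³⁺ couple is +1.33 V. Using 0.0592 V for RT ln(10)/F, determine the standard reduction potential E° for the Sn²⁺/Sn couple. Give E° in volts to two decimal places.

-0.14 V

E°cell = (0.0592/n)·log K = (0.0592/6)(149.0) = +1.470 V.
Since Cr₂O₇²⁻/Cr³⁺ is the cathode and Sn²⁺/Sn the anode, E°cell = E°(Cr₂O₇²⁻/Cr³⁺) − E°(Sn²⁺/Sn).
So E°(Sn²⁺/Sn) = E°(Cr₂O₇²⁻/Cr³⁺) − E°cell = (+1.33) − (+1.470) = -0.14 V.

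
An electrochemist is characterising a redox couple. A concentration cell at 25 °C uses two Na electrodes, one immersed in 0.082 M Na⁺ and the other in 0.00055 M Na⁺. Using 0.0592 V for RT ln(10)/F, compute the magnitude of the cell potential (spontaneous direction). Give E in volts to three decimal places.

For a concentration cell E°cell = 0. The 0.082 M side is the cathode (reduction is favoured where [Na⁺] is higher).
With n = 1, E = −(0.0592/1) log([Na⁺]ₐₙ/[Na⁺]꜀ₐₜ) = −(0.0592/1) log(0.00055/0.082) = −(0.0592/1)(-2.173) = +0.129 V.

+0.129 V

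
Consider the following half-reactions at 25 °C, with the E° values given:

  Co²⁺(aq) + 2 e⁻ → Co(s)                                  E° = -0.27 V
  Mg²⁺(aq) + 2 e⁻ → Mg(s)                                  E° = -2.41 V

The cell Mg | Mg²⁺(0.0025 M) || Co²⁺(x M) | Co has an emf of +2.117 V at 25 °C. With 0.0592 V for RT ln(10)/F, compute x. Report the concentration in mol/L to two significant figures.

0.00042 M

Co²⁺/Co is the cathode, Mg²⁺/Mg the anode: E°cell = +2.14 V, n = 2.
Overall reaction: Co²⁺(aq) + Mg(s) → Co(s) + Mg²⁺(aq); Q = [Mg²⁺]^1/[Co²⁺]^1.
From E = E° − (0.0592/n) log Q: log Q = (E° − E)·n/0.0592 = (+2.14 − (+2.117))·2/0.0592 = 0.7770.
So 1·log[Co²⁺] = 1·log(0.0025) − log Q = -2.6021 − (0.7770) = -3.3791; [Co²⁺] = 10^(-3.3791) ≈ 0.00042 M.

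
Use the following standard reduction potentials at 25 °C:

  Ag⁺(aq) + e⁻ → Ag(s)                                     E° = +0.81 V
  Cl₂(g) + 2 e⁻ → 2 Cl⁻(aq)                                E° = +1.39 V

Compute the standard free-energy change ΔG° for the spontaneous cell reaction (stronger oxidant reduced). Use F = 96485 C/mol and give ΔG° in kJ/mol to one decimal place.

-111.9 kJ/mol

Cl₂/Cl⁻ (E° = +1.39 V) is the cathode; Ag⁺/Ag (E° = +0.81 V) is the anode, so E°cell = +0.58 V.
Balancing electrons gives n = 2 (lcm of 2 and 1).
ΔG° = −nFE° = −(2)(96485)(+0.58) = -111,923 J = -111.9 kJ/mol.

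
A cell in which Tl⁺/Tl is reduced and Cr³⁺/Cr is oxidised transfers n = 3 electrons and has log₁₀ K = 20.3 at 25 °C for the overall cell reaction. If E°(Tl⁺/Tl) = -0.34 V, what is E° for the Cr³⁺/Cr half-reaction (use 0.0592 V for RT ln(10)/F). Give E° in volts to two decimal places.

-0.74 V

E°cell = (0.0592/n)·log K = (0.0592/3)(20.3) = +0.401 V.
Since Tl⁺/Tl is the cathode and Cr³⁺/Cr the anode, E°cell = E°(Tl⁺/Tl) − E°(Cr³⁺/Cr).
So E°(Cr³⁺/Cr) = E°(Tl⁺/Tl) − E°cell = (-0.34) − (+0.401) = -0.74 V.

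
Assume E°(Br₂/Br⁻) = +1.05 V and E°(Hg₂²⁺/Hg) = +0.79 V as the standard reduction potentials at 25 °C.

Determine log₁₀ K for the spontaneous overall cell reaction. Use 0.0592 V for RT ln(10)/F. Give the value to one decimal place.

Cathode: Br₂/Br⁻; anode: Hg₂²⁺/Hg. E°cell = +0.26 V, n = 2.
log K = nE°cell / 0.0592 = (2)(+0.26) / 0.0592 = 8.8.

8.8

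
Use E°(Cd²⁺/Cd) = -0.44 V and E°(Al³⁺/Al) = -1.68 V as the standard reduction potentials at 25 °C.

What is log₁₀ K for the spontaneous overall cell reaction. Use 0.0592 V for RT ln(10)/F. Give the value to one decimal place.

Cathode: Cd²⁺/Cd; anode: Al³⁺/Al. E°cell = +1.24 V, n = 6.
log K = nE°cell / 0.0592 = (6)(+1.24) / 0.0592 = 125.7.

125.7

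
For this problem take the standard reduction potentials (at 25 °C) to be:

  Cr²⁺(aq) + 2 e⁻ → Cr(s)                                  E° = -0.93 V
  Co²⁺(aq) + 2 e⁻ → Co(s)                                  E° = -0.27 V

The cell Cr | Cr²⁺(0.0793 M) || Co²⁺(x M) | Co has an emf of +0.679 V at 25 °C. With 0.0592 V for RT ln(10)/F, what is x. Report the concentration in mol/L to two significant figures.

Co²⁺/Co is the cathode, Cr²⁺/Cr the anode: E°cell = +0.66 V, n = 2.
Overall reaction: Co²⁺(aq) + Cr(s) → Co(s) + Cr²⁺(aq); Q = [Cr²⁺]^1/[Co²⁺]^1.
From E = E° − (0.0592/n) log Q: log Q = (E° − E)·n/0.0592 = (+0.66 − (+0.679))·2/0.0592 = -0.6419.
So 1·log[Co²⁺] = 1·log(0.0793) − log Q = -1.1007 − (-0.6419) = -0.4588; [Co²⁺] = 10^(-0.4588) ≈ 0.35 M.

0.35 M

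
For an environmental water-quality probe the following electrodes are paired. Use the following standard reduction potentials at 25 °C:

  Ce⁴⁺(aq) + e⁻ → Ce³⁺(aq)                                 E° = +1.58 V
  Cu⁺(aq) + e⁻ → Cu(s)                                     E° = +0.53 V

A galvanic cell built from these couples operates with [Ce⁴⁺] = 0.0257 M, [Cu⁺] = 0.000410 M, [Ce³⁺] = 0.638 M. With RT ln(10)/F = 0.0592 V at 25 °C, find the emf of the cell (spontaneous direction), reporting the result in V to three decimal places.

+1.168 V

Ce⁴⁺/Ce³⁺ is the cathode (higher E°), Cu⁺/Cu the anode: E°cell = +1.58 − (+0.53) = +1.05 V, n = 1.
Overall: Ce⁴⁺(aq) + Cu(s) → Ce³⁺(aq) + Cu⁺(aq)
Q = [Ce³⁺]·[Cu⁺] / ([Ce⁴⁺]); log Q = -1.992.
E = E° − (0.0592/n) log Q = +1.05 − (0.0592/1)(-1.992) = +1.168 V.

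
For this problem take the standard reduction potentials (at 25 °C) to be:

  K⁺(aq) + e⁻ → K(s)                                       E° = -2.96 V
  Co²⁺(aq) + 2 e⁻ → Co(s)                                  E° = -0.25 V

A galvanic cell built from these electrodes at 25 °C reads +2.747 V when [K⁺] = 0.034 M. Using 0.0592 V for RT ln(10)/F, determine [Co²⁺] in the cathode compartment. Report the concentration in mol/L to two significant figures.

0.021 M

Co²⁺/Co is the cathode, K⁺/K the anode: E°cell = +2.71 V, n = 2.
Overall reaction: Co²⁺(aq) + 2 K(s) → Co(s) + 2 K⁺(aq); Q = [K⁺]^2/[Co²⁺]^1.
From E = E° − (0.0592/n) log Q: log Q = (E° − E)·n/0.0592 = (+2.71 − (+2.747))·2/0.0592 = -1.2500.
So 1·log[Co²⁺] = 2·log(0.034) − log Q = -2.9370 − (-1.2500) = -1.6870; [Co²⁺] = 10^(-1.6870) ≈ 0.021 M.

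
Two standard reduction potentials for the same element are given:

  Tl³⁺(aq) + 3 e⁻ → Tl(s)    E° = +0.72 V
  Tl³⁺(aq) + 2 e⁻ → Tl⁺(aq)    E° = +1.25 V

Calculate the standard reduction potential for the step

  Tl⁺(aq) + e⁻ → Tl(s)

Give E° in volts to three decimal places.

-0.340 V

Sequential free energies add, so n₃E°₃ = n₁E°₁ + n₂E°₂.
With n₃ = 3, and the known step contributing 2×(+1.25) V, the unknown satisfies 1·E° = 3×(+0.72) − 2×(+1.25) = -0.340.
E° = -0.340 / 1 = -0.340 V.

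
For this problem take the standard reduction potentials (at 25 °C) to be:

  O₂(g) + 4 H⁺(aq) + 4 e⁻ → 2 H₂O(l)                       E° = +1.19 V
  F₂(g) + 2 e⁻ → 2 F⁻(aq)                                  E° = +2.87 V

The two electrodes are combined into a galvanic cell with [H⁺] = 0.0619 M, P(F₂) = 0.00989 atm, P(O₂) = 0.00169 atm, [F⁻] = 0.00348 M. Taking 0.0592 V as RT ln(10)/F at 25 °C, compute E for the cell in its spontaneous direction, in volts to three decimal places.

+1.879 V

F₂/F⁻ is the cathode (higher E°), O₂/H₂O the anode: E°cell = +2.87 − (+1.19) = +1.68 V, n = 4.
Overall: 2 F₂(g) + 2 H₂O(l) → 4 F⁻(aq) + O₂(g) + 4 H⁺(aq)
Q = [F⁻]^4·P(O₂)·[H⁺]^4 / (P(F₂)^2); log Q = -13.429.
E = E° − (0.0592/n) log Q = +1.68 − (0.0592/4)(-13.429) = +1.879 V.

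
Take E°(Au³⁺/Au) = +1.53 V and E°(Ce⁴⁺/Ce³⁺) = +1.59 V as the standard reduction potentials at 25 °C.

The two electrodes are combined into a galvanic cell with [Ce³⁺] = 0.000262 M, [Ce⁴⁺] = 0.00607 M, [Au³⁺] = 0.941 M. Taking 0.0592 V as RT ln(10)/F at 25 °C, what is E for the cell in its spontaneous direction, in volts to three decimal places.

Ce⁴⁺/Ce³⁺ is the cathode (higher E°), Au³⁺/Au the anode: E°cell = +1.59 − (+1.53) = +0.06 V, n = 3.
Overall: 3 Ce⁴⁺(aq) + Au(s) → 3 Ce³⁺(aq) + Au³⁺(aq)
Q = [Ce³⁺]^3·[Au³⁺] / ([Ce⁴⁺]^3); log Q = -4.121.
E = E° − (0.0592/n) log Q = +0.06 − (0.0592/3)(-4.121) = +0.141 V.

+0.141 V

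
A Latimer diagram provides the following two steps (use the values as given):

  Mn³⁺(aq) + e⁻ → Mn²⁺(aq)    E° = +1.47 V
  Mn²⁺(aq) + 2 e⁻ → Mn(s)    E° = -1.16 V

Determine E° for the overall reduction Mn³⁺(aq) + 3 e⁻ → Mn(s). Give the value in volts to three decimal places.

Since ΔG° = −nFE° is additive over sequential reductions, n₃E°₃ = n₁E°₁ + n₂E°₂.
E°₃ = (1×+1.47 + 2×-1.16) / 3 = (-0.850) / 3 = -0.283 V.

-0.283 V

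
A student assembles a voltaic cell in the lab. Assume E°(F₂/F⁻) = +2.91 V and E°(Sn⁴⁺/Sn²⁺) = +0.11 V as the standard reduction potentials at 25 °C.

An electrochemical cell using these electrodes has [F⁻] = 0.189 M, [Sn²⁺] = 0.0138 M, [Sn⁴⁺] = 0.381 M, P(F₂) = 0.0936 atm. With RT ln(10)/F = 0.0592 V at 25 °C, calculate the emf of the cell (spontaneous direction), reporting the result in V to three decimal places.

+2.770 V

F₂/F⁻ is the cathode (higher E°), Sn⁴⁺/Sn²⁺ the anode: E°cell = +2.91 − (+0.11) = +2.80 V, n = 2.
Overall: F₂(g) + Sn²⁺(aq) → 2 F⁻(aq) + Sn⁴⁺(aq)
Q = [F⁻]^2·[Sn⁴⁺] / (P(F₂)·[Sn²⁺]); log Q = 1.023.
E = E° − (0.0592/n) log Q = +2.80 − (0.0592/2)(1.023) = +2.770 V.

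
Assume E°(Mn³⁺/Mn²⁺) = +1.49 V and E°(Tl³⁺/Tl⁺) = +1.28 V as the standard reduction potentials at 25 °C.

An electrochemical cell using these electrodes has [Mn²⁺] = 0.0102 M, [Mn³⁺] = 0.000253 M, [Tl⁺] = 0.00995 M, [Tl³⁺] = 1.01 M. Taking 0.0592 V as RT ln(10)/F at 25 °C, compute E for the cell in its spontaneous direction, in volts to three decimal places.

+0.056 V

Mn³⁺/Mn²⁺ is the cathode (higher E°), Tl³⁺/Tl⁺ the anode: E°cell = +1.49 − (+1.28) = +0.21 V, n = 2.
Overall: 2 Mn³⁺(aq) + Tl⁺(aq) → 2 Mn²⁺(aq) + Tl³⁺(aq)
Q = [Mn²⁺]^2·[Tl³⁺] / ([Mn³⁺]^2·[Tl⁺]); log Q = 5.217.
E = E° − (0.0592/n) log Q = +0.21 − (0.0592/2)(5.217) = +0.056 V.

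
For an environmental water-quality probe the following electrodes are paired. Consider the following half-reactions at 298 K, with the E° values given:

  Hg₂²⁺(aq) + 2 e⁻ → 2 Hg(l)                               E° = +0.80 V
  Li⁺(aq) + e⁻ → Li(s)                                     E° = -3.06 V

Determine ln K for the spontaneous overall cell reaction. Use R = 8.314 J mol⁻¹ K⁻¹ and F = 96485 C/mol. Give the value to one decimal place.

300.6

Cathode: Hg₂²⁺/Hg; anode: Li⁺/Li. E°cell = (+0.80) − (-3.06) = +3.86 V, with n = 2.
ΔG° = −nFE° = −RT ln K, so ln K = nFE°/(RT) = (2)(96485)(+3.86) / ((8.314)(298)) = 300.643.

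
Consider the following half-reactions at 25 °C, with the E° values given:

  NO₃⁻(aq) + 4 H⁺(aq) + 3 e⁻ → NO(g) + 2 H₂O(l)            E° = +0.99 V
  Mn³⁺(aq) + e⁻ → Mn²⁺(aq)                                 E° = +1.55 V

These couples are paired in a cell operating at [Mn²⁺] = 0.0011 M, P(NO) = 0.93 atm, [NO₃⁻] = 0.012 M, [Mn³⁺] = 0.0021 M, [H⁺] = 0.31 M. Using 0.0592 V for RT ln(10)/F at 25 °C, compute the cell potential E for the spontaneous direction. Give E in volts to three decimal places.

+0.654 V

Mn³⁺/Mn²⁺ is the cathode (higher E°), NO₃⁻/NO the anode: E°cell = +1.55 − (+0.99) = +0.56 V, n = 3.
Overall: 3 Mn³⁺(aq) + NO(g) + 2 H₂O(l) → 3 Mn²⁺(aq) + NO₃⁻(aq) + 4 H⁺(aq)
Q = [Mn²⁺]^3·[NO₃⁻]·[H⁺]^4 / ([Mn³⁺]^3·P(NO)); log Q = -4.766.
E = E° − (0.0592/n) log Q = +0.56 − (0.0592/3)(-4.766) = +0.654 V.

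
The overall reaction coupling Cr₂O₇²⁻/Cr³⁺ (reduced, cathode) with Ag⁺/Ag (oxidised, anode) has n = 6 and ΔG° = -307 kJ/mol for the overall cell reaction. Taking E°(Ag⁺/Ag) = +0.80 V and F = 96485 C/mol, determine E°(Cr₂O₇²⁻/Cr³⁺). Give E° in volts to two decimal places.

E°cell = −ΔG°/(nF) = −(-307×10³)/((6)(96485)) = +0.530 V.
Since Cr₂O₇²⁻/Cr³⁺ is the cathode and Ag⁺/Ag the anode, E°cell = E°(Cr₂O₇²⁻/Cr³⁺) − E°(Ag⁺/Ag).
So E°(Cr₂O₇²⁻/Cr³⁺) = E°cell + E°(Ag⁺/Ag) = +0.530 + (+0.80) = +1.33 V.

+1.33 V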